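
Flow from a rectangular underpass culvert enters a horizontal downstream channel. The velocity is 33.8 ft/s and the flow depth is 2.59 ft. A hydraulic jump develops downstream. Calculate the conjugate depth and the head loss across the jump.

y₂ = 12.3 ft; ΔE = 7.22 ft

Fr₁ = V₁/√(g·y₁) = 33.8/√(32.2×2.59) = 3.70.
From the momentum equation for a rectangular channel, y₂/y₁ = ½[√(1 + 8Fr₁²) − 1] = ½[√110.6 − 1] = 4.76.
y₂ = 4.76 × 2.59 = 12.3 ft.
Head loss: ΔE = (y₂ − y₁)³/(4y₁y₂) = (12.3 − 2.59)³/(4×2.59×12.3) = 922/128 = 7.22 ft.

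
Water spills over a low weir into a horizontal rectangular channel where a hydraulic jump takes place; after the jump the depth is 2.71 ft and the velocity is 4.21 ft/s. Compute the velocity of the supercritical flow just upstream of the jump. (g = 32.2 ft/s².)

Fr₂ = V₂/√(g·y₂) = 4.21/√(32.2×2.71) = 0.451.
The Bélanger relation is symmetric: y₁/y₂ = ½[√(1 + 8Fr₂²) − 1] = ½[√2.625 − 1] = 0.310.
y₁ = 0.310 × 2.71 = 0.840 ft.
V₁ = q/y₁ = 11.4/0.840 = 13.6 ft/s.

V₁ = 13.6 ft/s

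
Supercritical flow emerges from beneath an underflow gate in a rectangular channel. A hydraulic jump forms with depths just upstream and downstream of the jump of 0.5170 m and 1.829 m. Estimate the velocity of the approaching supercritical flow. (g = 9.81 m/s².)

V₁ = 6.380 m/s

For a rectangular channel the momentum equation gives q² = ½·g·y₁·y₂·(y₁ + y₂) = ½×9.81×0.5170×1.829×2.346 = 10.88.
q = √10.88 = 3.299 m²/s.
V₁ = q/y₁ = 3.299/0.5170 = 6.380 m/s.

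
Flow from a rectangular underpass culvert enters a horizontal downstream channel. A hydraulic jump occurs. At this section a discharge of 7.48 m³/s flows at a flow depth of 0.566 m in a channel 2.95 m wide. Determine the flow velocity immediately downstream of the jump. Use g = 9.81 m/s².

q = Q/b = 7.48/2.95 = 2.54 m²/s; V₁ = q/y₁ = 4.48 m/s. Fr₁ = V₁/√(g·y₁) = 1.90.
From the momentum equation for a rectangular channel, y₂/y₁ = ½[√(1 + 8Fr₁²) − 1] = ½[√29.92 − 1] = 2.23.
y₂ = 2.23 × 0.566 = 1.26 m.
V₂ = q/y₂ = 2.54/1.26 = 2.00 m/s.

V₂ = 2.00 m/s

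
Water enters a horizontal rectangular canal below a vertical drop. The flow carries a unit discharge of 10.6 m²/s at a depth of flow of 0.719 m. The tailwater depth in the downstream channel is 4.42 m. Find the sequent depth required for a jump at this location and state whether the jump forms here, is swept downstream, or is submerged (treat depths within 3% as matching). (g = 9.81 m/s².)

V₁ = q/y₁ = 10.6/0.719 = 14.7 m/s. Fr₁ = V₁/√(g·y₁) = 14.7/√(9.81×0.719) = 5.55.
From the momentum equation for a rectangular channel, y₂/y₁ = ½[√(1 + 8Fr₁²) − 1] = ½[√247.5 − 1] = 7.37.
y₂ = 7.37 × 0.719 = 5.30 m.
Tailwater y_tw = 4.42 m: y_tw < y₂, so the jump is swept downstream.

y₂ = 5.30 m; the jump is swept downstream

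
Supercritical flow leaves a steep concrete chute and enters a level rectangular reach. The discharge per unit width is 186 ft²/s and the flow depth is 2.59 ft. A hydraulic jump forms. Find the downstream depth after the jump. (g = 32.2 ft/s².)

V₁ = q/y₁ = 186/2.59 = 71.8 ft/s. Fr₁ = V₁/√(g·y₁) = 71.8/√(32.2×2.59) = 7.86.
By Bélanger, y₂/y₁ = ½[√(1 + 8Fr₁²) − 1] = ½[√495.7 − 1] = 10.6.
y₂ = 10.6 × 2.59 = 27.5 ft.

y₂ = 27.5 ft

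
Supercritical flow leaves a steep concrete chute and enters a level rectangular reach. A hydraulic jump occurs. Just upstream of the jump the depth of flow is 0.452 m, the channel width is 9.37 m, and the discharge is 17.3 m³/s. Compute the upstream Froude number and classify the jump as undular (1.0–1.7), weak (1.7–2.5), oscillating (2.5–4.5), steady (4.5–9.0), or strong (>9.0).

q = Q/b = 17.3/9.37 = 1.85 m²/s; V₁ = q/y₁ = 4.08 m/s. Fr₁ = V₁/√(g·y₁) = 1.94.
Fr₁ = 1.94 lies in the weak range.

Fr₁ = 1.94; weak jump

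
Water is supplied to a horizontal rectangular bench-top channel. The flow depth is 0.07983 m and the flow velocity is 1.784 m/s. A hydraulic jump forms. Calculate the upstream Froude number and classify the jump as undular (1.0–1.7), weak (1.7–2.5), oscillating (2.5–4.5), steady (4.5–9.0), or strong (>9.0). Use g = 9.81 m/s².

Fr₁ = 2.016; weak jump

Fr₁ = V₁/√(g·y₁) = 1.784/√(9.81×0.07983) = 2.016.
Fr₁ = 2.016 lies in the weak range.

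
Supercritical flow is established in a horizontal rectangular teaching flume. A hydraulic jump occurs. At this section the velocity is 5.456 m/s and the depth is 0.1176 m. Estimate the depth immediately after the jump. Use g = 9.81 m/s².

Fr₁ = V₁/√(g·y₁) = 5.456/√(9.81×0.1176) = 5.080.
From the momentum equation for a rectangular channel, y₂/y₁ = ½[√(1 + 8Fr₁²) − 1] = ½[√207.43 − 1] = 6.701.
y₂ = 6.701 × 0.1176 = 0.7881 m.

y₂ = 0.7881 m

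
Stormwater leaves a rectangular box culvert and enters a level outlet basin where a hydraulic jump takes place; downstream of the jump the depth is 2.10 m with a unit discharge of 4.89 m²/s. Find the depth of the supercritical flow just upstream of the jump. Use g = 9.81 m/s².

V₂ = q/y₂ = 4.89/2.10 = 2.33 m/s; Fr₂ = V₂/√(g·y₂) = 0.513.
From the momentum equation (using Fr₂), y₁/y₂ = ½[√(1 + 8Fr₂²) − 1] = ½[√3.106 − 1] = 0.381.
y₁ = 0.381 × 2.10 = 0.800 m.

y₁ = 0.800 m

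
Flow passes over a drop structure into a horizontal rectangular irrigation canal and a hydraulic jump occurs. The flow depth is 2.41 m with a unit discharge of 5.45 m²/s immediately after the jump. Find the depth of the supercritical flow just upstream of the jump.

V₂ = q/y₂ = 5.45/2.41 = 2.26 m/s; Fr₂ = V₂/√(g·y₂) = 0.465.
Applying the sequent-depth relation in reverse, y₁/y₂ = ½[√(1 + 8Fr₂²) − 1] = ½[√2.730 − 1] = 0.326.
y₁ = 0.326 × 2.41 = 0.786 m.

y₁ = 0.786 m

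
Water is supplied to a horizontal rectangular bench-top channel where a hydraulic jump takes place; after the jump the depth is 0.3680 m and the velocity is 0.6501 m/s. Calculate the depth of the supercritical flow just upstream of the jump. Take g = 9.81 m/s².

y₁ = 0.07205 m

Fr₂ = V₂/√(g·y₂) = 0.6501/√(9.81×0.3680) = 0.3422.
Since the conjugate-depth ratio holds either way, y₁/y₂ = ½[√(1 + 8Fr₂²) − 1] = ½[√1.9366 − 1] = 0.1958.
y₁ = 0.1958 × 0.3680 = 0.07205 m.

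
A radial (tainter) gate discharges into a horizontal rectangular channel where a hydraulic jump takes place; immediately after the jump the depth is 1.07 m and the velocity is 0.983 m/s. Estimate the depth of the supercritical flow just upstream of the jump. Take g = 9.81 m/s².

y₁ = 0.170 m

Fr₂ = V₂/√(g·y₂) = 0.983/√(9.81×1.07) = 0.303.
From the momentum equation (using Fr₂), y₁/y₂ = ½[√(1 + 8Fr₂²) − 1] = ½[√1.736 − 1] = 0.159.
y₁ = 0.159 × 1.07 = 0.170 m.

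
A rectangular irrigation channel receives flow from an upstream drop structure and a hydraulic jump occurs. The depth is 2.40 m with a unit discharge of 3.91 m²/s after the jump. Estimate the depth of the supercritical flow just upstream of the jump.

V₂ = q/y₂ = 3.91/2.40 = 1.63 m/s; Fr₂ = V₂/√(g·y₂) = 0.336.
Since the conjugate-depth ratio holds either way, y₁/y₂ = ½[√(1 + 8Fr₂²) − 1] = ½[√1.902 − 1] = 0.190.
y₁ = 0.190 × 2.40 = 0.455 m.

y₁ = 0.455 m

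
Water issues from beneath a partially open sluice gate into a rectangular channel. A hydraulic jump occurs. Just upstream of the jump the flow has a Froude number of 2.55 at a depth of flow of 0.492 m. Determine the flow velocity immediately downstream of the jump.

V₂ = 1.78 m/s

Fr₁ = 2.55 (given).
Bélanger equation: y₂/y₁ = ½[√(1 + 8Fr₁²) − 1] = ½[√53.02 − 1] = 3.14.
y₂ = 3.14 × 0.492 = 1.55 m.
V₁ = Fr₁·√(g·y₁) = 2.55×√(9.81×0.492) = 5.60 m/s; q = V₁·y₁ = 2.76 m²/s.
V₂ = q/y₂ = 2.76/1.55 = 1.78 m/s.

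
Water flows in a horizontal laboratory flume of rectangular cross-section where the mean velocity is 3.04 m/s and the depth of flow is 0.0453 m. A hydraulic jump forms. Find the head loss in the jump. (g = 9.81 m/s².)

ΔE = 0.233 m

Fr₁ = V₁/√(g·y₁) = 3.04/√(9.81×0.0453) = 4.56.
Sequent-depth ratio: y₂/y₁ = ½[√(1 + 8Fr₁²) − 1] = ½[√167.4 − 1] = 5.97.
y₂ = 5.97 × 0.0453 = 0.270 m.
Head loss: ΔE = (y₂ − y₁)³/(4y₁y₂) = (0.270 − 0.0453)³/(4×0.0453×0.270) = 0.0114/0.0490 = 0.233 m.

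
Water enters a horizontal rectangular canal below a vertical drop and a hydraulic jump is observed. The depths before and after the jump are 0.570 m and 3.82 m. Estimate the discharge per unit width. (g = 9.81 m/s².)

For a rectangular channel the momentum equation gives q² = ½·g·y₁·y₂·(y₁ + y₂) = ½×9.81×0.570×3.82×4.39 = 46.9.
q = √46.9 = 6.85 m²/s.

q = 6.85 m²/s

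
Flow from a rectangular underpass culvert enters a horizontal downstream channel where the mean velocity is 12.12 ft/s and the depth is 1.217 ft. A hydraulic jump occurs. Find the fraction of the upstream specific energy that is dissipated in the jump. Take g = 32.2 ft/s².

ΔE/E₁ = 0.0805 (8.05%)

Fr₁ = V₁/√(g·y₁) = 12.12/√(32.2×1.217) = 1.936.
Conjugate-depth relation: y₂/y₁ = ½[√(1 + 8Fr₁²) − 1] = ½[√30.988 − 1] = 2.283.
y₂ = 2.283 × 1.217 = 2.779 ft.
E₁ = y₁ + V₁²/2g = 3.498 ft. ΔE = (y₂ − y₁)³/(4y₁y₂) = 0.2816 ft. ΔE/E₁ = 0.2816/3.498 = 0.0805.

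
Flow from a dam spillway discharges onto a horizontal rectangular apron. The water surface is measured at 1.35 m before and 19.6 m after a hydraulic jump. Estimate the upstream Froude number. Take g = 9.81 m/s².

For a rectangular channel the momentum equation gives q² = ½·g·y₁·y₂·(y₁ + y₂) = ½×9.81×1.35×19.6×21.0 = 2719.
q = √2719 = 52.1 m²/s.
V₁ = q/y₁ = 38.6 m/s; Fr₁ = V₁/√(g·y₁) = 10.6.

Fr₁ = 10.6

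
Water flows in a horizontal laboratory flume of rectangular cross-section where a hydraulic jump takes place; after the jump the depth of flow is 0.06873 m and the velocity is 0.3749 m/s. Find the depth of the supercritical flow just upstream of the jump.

Fr₂ = V₂/√(g·y₂) = 0.3749/√(9.81×0.06873) = 0.4566.
From the momentum equation (using Fr₂), y₁/y₂ = ½[√(1 + 8Fr₂²) − 1] = ½[√2.6677 − 1] = 0.3166.
y₁ = 0.3166 × 0.06873 = 0.02176 m.

y₁ = 0.02176 m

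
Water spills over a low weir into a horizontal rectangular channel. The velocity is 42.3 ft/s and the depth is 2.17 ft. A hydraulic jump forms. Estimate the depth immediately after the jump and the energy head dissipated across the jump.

y₂ = 14.5 ft; ΔE = 14.8 ft

Fr₁ = V₁/√(g·y₁) = 42.3/√(32.2×2.17) = 5.06.
Conjugate-depth relation: y₂/y₁ = ½[√(1 + 8Fr₁²) − 1] = ½[√205.9 − 1] = 6.67.
y₂ = 6.67 × 2.17 = 14.5 ft.
q = V₁·y₁ = 42.3 × 2.17 = 91.8 ft²/s. V₂ = q/y₂ = 91.8/14.5 = 6.34 ft/s. E₁ = y₁ + V₁²/2g = 30.0 ft; E₂ = y₂ + V₂²/2g = 15.1 ft. ΔE = E₁ − E₂ = 14.8 ft.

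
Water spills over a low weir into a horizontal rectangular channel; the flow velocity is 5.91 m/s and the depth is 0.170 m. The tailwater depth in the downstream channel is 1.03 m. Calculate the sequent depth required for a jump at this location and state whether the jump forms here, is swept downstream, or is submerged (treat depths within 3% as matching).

y₂ = 1.02 m; the jump forms here

Fr₁ = V₁/√(g·y₁) = 5.91/√(9.81×0.170) = 4.58.
Sequent-depth ratio: y₂/y₁ = ½[√(1 + 8Fr₁²) − 1] = ½[√168.6 − 1] = 5.99.
y₂ = 5.99 × 0.170 = 1.02 m.
Tailwater y_tw = 1.03 m: y_tw ≈ y₂, so the jump forms here.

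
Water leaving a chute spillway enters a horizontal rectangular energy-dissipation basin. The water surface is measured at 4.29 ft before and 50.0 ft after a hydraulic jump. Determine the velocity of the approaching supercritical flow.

For a rectangular channel the momentum equation gives q² = ½·g·y₁·y₂·(y₁ + y₂) = ½×32.2×4.29×50.0×54.3 = 187488.
q = √187488 = 433 ft²/s.
V₁ = q/y₁ = 433/4.29 = 101 ft/s.

V₁ = 101 ft/s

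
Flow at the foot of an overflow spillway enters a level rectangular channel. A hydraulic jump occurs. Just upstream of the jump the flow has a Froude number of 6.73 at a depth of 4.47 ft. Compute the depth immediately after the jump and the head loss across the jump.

Fr₁ = 6.73 (given).
From the momentum equation for a rectangular channel, y₂/y₁ = ½[√(1 + 8Fr₁²) − 1] = ½[√363.3 − 1] = 9.03.
y₂ = 9.03 × 4.47 = 40.4 ft.
Head loss: ΔE = (y₂ − y₁)³/(4y₁y₂) = (40.4 − 4.47)³/(4×4.47×40.4) = 46259/722 = 64.1 ft.

y₂ = 40.4 ft; ΔE = 64.1 ft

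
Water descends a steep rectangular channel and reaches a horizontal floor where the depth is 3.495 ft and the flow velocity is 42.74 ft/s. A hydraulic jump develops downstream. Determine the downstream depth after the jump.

Fr₁ = V₁/√(g·y₁) = 42.74/√(32.2×3.495) = 4.029.
By Bélanger, y₂/y₁ = ½[√(1 + 8Fr₁²) − 1] = ½[√130.85 − 1] = 5.220.
y₂ = 5.220 × 3.495 = 18.24 ft.

y₂ = 18.24 ft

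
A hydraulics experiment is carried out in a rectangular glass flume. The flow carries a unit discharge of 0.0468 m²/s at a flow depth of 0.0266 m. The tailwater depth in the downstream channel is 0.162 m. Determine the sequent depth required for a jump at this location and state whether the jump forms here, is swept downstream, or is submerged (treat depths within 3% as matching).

y₂ = 0.117 m; the jump is submerged

V₁ = q/y₁ = 0.0468/0.0266 = 1.76 m/s. Fr₁ = V₁/√(g·y₁) = 1.76/√(9.81×0.0266) = 3.44.
Bélanger equation: y₂/y₁ = ½[√(1 + 8Fr₁²) − 1] = ½[√95.90 − 1] = 4.40.
y₂ = 4.40 × 0.0266 = 0.117 m.
Tailwater y_tw = 0.162 m: y_tw > y₂, so the jump is submerged.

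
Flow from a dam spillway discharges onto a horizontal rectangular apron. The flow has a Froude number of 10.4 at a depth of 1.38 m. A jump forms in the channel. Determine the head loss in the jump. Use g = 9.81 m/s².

ΔE = 56.0 m

Fr₁ = 10.4 (given).
From the momentum equation for a rectangular channel, y₂/y₁ = ½[√(1 + 8Fr₁²) − 1] = ½[√866.3 − 1] = 14.2.
y₂ = 14.2 × 1.38 = 19.6 m.
Head loss: ΔE = (y₂ − y₁)³/(4y₁y₂) = (19.6 − 1.38)³/(4×1.38×19.6) = 6067/108 = 56.0 m.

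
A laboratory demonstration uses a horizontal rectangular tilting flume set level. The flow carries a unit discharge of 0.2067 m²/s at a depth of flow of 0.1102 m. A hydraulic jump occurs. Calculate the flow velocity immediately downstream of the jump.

V₂ = 0.8933 m/s

V₁ = q/y₁ = 0.2067/0.1102 = 1.876 m/s. Fr₁ = V₁/√(g·y₁) = 1.876/√(9.81×0.1102) = 1.804.
Sequent-depth ratio: y₂/y₁ = ½[√(1 + 8Fr₁²) − 1] = ½[√27.035 − 1] = 2.100.
y₂ = 2.100 × 0.1102 = 0.2314 m.
V₂ = q/y₂ = 0.2067/0.2314 = 0.8933 m/s.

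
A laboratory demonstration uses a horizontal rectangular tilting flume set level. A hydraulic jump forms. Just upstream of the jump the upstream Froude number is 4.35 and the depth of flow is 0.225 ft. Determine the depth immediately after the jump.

Fr₁ = 4.35 (given).
Conjugate-depth relation: y₂/y₁ = ½[√(1 + 8Fr₁²) − 1] = ½[√152.4 − 1] = 5.67.
y₂ = 5.67 × 0.225 = 1.28 ft.

y₂ = 1.28 ft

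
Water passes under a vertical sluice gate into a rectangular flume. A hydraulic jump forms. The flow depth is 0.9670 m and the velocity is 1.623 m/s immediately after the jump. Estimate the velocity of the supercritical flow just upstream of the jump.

Fr₂ = V₂/√(g·y₂) = 1.623/√(9.81×0.9670) = 0.5270.
Since the conjugate-depth ratio holds either way, y₁/y₂ = ½[√(1 + 8Fr₂²) − 1] = ½[√3.2214 − 1] = 0.3974.
y₁ = 0.3974 × 0.9670 = 0.3843 m.
V₁ = q/y₁ = 1.569/0.3843 = 4.084 m/s.

V₁ = 4.084 m/s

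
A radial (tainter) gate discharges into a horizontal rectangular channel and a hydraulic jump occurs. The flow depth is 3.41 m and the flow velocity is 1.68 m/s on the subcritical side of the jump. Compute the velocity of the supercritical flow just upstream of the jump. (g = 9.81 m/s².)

V₁ = 11.4 m/s

Fr₂ = V₂/√(g·y₂) = 1.68/√(9.81×3.41) = 0.290.
The Bélanger relation is symmetric: y₁/y₂ = ½[√(1 + 8Fr₂²) − 1] = ½[√1.675 − 1] = 0.147.
y₁ = 0.147 × 3.41 = 0.502 m.
V₁ = q/y₁ = 5.73/0.502 = 11.4 m/s.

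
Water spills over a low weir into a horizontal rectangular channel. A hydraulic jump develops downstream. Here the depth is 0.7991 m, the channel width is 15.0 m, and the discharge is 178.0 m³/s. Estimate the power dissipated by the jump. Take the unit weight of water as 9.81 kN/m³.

q = Q/b = 178.0/15.0 = 11.87 m²/s; V₁ = q/y₁ = 14.85 m/s. Fr₁ = V₁/√(g·y₁) = 5.304.
From the momentum equation for a rectangular channel, y₂/y₁ = ½[√(1 + 8Fr₁²) − 1] = ½[√226.05 − 1] = 7.017.
y₂ = 7.017 × 0.7991 = 5.608 m.
Head loss: ΔE = (y₂ − y₁)³/(4y₁y₂) = (5.608 − 0.7991)³/(4×0.7991×5.608) = 111.2/17.92 = 6.203 m.
P = γ·Q·ΔE = 9.81 × 178.0 × 6.203 = 10831 kW.

P = 10831 kW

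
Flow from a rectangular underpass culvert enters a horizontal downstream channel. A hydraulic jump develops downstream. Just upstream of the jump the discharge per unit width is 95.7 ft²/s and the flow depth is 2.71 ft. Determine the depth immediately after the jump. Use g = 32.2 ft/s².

y₂ = 13.2 ft

V₁ = q/y₁ = 95.7/2.71 = 35.3 ft/s. Fr₁ = V₁/√(g·y₁) = 35.3/√(32.2×2.71) = 3.78.
By Bélanger, y₂/y₁ = ½[√(1 + 8Fr₁²) − 1] = ½[√115.3 − 1] = 4.87.
y₂ = 4.87 × 2.71 = 13.2 ft.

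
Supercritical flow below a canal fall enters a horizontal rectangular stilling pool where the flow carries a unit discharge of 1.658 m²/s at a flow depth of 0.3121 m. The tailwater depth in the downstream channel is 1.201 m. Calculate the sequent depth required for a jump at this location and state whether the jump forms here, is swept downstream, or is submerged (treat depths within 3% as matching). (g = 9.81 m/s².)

y₂ = 1.193 m; the jump forms here

V₁ = q/y₁ = 1.658/0.3121 = 5.312 m/s. Fr₁ = V₁/√(g·y₁) = 5.312/√(9.81×0.3121) = 3.036.
Conjugate-depth relation: y₂/y₁ = ½[√(1 + 8Fr₁²) − 1] = ½[√74.741 − 1] = 3.823.
y₂ = 3.823 × 0.3121 = 1.193 m.
Tailwater y_tw = 1.201 m: y_tw ≈ y₂, so the jump forms here.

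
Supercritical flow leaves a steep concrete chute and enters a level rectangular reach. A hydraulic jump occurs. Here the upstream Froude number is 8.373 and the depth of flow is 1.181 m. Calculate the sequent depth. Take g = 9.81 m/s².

y₂ = 13.41 m

Fr₁ = 8.373 (given).
From the momentum equation for a rectangular channel, y₂/y₁ = ½[√(1 + 8Fr₁²) − 1] = ½[√561.86 − 1] = 11.35.
y₂ = 11.35 × 1.181 = 13.41 m.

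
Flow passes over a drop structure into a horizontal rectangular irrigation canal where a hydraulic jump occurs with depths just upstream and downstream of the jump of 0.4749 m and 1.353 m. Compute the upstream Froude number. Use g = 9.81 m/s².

Fr₁ = 2.342

For a rectangular channel the momentum equation gives q² = ½·g·y₁·y₂·(y₁ + y₂) = ½×9.81×0.4749×1.353×1.828 = 5.761.
q = √5.761 = 2.400 m²/s.
V₁ = q/y₁ = 5.054 m/s; Fr₁ = V₁/√(g·y₁) = 2.342.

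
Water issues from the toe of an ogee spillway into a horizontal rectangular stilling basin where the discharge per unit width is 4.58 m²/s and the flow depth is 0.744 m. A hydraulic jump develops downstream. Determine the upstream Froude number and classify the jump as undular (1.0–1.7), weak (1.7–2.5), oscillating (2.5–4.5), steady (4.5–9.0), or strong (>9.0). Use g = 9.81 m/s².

Fr₁ = 2.28; weak jump

V₁ = q/y₁ = 4.58/0.744 = 6.16 m/s. Fr₁ = V₁/√(g·y₁) = 6.16/√(9.81×0.744) = 2.28.
Fr₁ = 2.28 lies in the weak range.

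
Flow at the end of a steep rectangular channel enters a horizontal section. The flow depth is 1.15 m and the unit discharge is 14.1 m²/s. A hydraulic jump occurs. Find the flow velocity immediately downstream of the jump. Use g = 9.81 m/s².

V₁ = q/y₁ = 14.1/1.15 = 12.3 m/s. Fr₁ = V₁/√(g·y₁) = 12.3/√(9.81×1.15) = 3.65.
Sequent-depth ratio: y₂/y₁ = ½[√(1 + 8Fr₁²) − 1] = ½[√107.6 − 1] = 4.69.
y₂ = 4.69 × 1.15 = 5.39 m.
V₂ = q/y₂ = 14.1/5.39 = 2.62 m/s.

V₂ = 2.62 m/s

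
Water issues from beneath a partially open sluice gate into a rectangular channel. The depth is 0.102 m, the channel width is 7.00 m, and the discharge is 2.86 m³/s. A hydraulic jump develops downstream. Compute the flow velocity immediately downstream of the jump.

V₂ = 0.773 m/s

q = Q/b = 2.86/7.00 = 0.409 m²/s; V₁ = q/y₁ = 4.01 m/s. Fr₁ = V₁/√(g·y₁) = 4.00.
Conjugate-depth relation: y₂/y₁ = ½[√(1 + 8Fr₁²) − 1] = ½[√129.3 − 1] = 5.19.
y₂ = 5.19 × 0.102 = 0.529 m.
V₂ = q/y₂ = 0.409/0.529 = 0.773 m/s.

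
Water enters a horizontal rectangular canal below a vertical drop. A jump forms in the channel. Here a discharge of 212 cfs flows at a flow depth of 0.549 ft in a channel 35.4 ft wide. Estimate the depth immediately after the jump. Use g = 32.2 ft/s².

y₂ = 1.76 ft

q = Q/b = 212/35.4 = 5.99 ft²/s; V₁ = q/y₁ = 10.9 ft/s. Fr₁ = V₁/√(g·y₁) = 2.59.
Bélanger equation: y₂/y₁ = ½[√(1 + 8Fr₁²) − 1] = ½[√54.85 − 1] = 3.20.
y₂ = 3.20 × 0.549 = 1.76 ft.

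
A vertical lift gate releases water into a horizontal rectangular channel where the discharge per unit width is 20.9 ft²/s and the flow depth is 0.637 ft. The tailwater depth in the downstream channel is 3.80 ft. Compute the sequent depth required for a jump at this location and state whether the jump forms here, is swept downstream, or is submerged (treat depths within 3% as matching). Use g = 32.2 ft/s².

y₂ = 6.22 ft; the jump is swept downstream

V₁ = q/y₁ = 20.9/0.637 = 32.8 ft/s. Fr₁ = V₁/√(g·y₁) = 32.8/√(32.2×0.637) = 7.24.
By Bélanger, y₂/y₁ = ½[√(1 + 8Fr₁²) − 1] = ½[√420.9 − 1] = 9.76.
y₂ = 9.76 × 0.637 = 6.22 ft.
Tailwater y_tw = 3.80 ft: y_tw < y₂, so the jump is swept downstream.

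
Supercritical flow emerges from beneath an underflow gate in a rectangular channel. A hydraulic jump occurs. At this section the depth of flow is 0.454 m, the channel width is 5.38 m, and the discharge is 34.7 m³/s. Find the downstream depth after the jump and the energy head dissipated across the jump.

q = Q/b = 34.7/5.38 = 6.45 m²/s; V₁ = q/y₁ = 14.2 m/s. Fr₁ = V₁/√(g·y₁) = 6.73.
Conjugate-depth relation: y₂/y₁ = ½[√(1 + 8Fr₁²) − 1] = ½[√363.5 − 1] = 9.03.
y₂ = 9.03 × 0.454 = 4.10 m.
Head loss: ΔE = (y₂ − y₁)³/(4y₁y₂) = (4.10 − 0.454)³/(4×0.454×4.10) = 48.5/7.45 = 6.51 m.

y₂ = 4.10 m; ΔE = 6.51 m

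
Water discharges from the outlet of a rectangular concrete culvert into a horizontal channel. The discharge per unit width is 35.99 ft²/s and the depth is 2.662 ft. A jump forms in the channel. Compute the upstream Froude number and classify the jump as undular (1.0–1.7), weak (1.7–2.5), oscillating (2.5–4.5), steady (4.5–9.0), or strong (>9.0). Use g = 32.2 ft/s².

V₁ = q/y₁ = 35.99/2.662 = 13.52 ft/s. Fr₁ = V₁/√(g·y₁) = 13.52/√(32.2×2.662) = 1.460.
Fr₁ = 1.460 lies in the undular range.

Fr₁ = 1.460; undular jump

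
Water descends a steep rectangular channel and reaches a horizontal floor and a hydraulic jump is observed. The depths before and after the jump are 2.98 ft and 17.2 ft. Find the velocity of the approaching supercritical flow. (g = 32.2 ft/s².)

V₁ = 43.3 ft/s

For a rectangular channel the momentum equation gives q² = ½·g·y₁·y₂·(y₁ + y₂) = ½×32.2×2.98×17.2×20.2 = 16653.
q = √16653 = 129 ft²/s.
V₁ = q/y₁ = 129/2.98 = 43.3 ft/s.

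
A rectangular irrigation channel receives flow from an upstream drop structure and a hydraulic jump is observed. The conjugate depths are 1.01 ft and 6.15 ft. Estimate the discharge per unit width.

For a rectangular channel the momentum equation gives q² = ½·g·y₁·y₂·(y₁ + y₂) = ½×32.2×1.01×6.15×7.16 = 716.
q = √716 = 26.8 ft²/s.

q = 26.8 ft²/s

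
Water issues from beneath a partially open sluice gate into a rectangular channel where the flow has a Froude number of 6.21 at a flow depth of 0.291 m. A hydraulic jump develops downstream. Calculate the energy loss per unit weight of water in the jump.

ΔE = 3.41 m

Fr₁ = 6.21 (given).
Conjugate-depth relation: y₂/y₁ = ½[√(1 + 8Fr₁²) − 1] = ½[√309.5 − 1] = 8.30.
y₂ = 8.30 × 0.291 = 2.41 m.
Head loss: ΔE = (y₂ − y₁)³/(4y₁y₂) = (2.41 − 0.291)³/(4×0.291×2.41) = 9.57/2.81 = 3.41 m.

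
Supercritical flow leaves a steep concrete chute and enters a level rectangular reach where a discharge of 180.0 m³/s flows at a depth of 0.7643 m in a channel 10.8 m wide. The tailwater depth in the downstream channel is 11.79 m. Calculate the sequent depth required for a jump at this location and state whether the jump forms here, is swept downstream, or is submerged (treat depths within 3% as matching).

y₂ = 8.234 m; the jump is submerged

q = Q/b = 180.0/10.8 = 16.67 m²/s; V₁ = q/y₁ = 21.81 m/s. Fr₁ = V₁/√(g·y₁) = 7.964.
From the momentum equation for a rectangular channel, y₂/y₁ = ½[√(1 + 8Fr₁²) − 1] = ½[√508.37 − 1] = 10.77.
y₂ = 10.77 × 0.7643 = 8.234 m.
Tailwater y_tw = 11.79 m: y_tw > y₂, so the jump is submerged.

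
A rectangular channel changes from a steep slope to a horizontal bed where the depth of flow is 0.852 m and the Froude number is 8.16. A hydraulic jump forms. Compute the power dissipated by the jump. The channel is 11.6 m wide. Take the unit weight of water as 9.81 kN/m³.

P = 44761 kW

Fr₁ = 8.16 (given).
Bélanger equation: y₂/y₁ = ½[√(1 + 8Fr₁²) − 1] = ½[√533.7 − 1] = 11.1.
y₂ = 11.1 × 0.852 = 9.42 m.
Head loss: ΔE = (y₂ − y₁)³/(4y₁y₂) = (9.42 − 0.852)³/(4×0.852×9.42) = 628/32.1 = 19.6 m.
V₁ = Fr₁·√(g·y₁) = 8.16×√(9.81×0.852) = 23.6 m/s; q = V₁·y₁ = 20.1 m²/s. Q = q·b = 20.1 × 11.6 = 233 m³/s. P = γ·Q·ΔE = 9.81 × 233 × 19.6 = 44761 kW.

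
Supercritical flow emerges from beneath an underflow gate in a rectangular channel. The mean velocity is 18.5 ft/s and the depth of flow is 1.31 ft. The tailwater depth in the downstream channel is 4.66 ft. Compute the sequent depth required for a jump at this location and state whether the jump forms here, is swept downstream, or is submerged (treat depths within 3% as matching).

Fr₁ = V₁/√(g·y₁) = 18.5/√(32.2×1.31) = 2.85.
Sequent-depth ratio: y₂/y₁ = ½[√(1 + 8Fr₁²) − 1] = ½[√65.91 − 1] = 3.56.
y₂ = 3.56 × 1.31 = 4.66 ft.
Tailwater y_tw = 4.66 ft: y_tw ≈ y₂, so the jump forms here.

y₂ = 4.66 ft; the jump forms here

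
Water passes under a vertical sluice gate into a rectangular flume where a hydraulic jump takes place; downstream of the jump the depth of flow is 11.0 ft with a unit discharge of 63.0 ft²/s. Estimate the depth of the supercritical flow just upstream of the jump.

V₂ = q/y₂ = 63.0/11.0 = 5.73 ft/s; Fr₂ = V₂/√(g·y₂) = 0.304.
From the momentum equation (using Fr₂), y₁/y₂ = ½[√(1 + 8Fr₂²) − 1] = ½[√1.741 − 1] = 0.160.
y₁ = 0.160 × 11.0 = 1.76 ft.

y₁ = 1.76 ft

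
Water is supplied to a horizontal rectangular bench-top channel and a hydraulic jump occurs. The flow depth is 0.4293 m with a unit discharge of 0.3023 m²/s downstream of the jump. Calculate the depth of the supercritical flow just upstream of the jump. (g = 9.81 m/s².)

y₁ = 0.08447 m

V₂ = q/y₂ = 0.3023/0.4293 = 0.7042 m/s; Fr₂ = V₂/√(g·y₂) = 0.3431.
From the momentum equation (using Fr₂), y₁/y₂ = ½[√(1 + 8Fr₂²) − 1] = ½[√1.9419 − 1] = 0.1968.
y₁ = 0.1968 × 0.4293 = 0.08447 m.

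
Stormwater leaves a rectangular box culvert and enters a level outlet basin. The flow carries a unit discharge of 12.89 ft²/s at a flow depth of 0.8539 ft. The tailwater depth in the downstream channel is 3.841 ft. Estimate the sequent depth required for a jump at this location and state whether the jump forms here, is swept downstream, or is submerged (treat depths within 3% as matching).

V₁ = q/y₁ = 12.89/0.8539 = 15.10 ft/s. Fr₁ = V₁/√(g·y₁) = 15.10/√(32.2×0.8539) = 2.879.
Bélanger equation: y₂/y₁ = ½[√(1 + 8Fr₁²) − 1] = ½[√67.301 − 1] = 3.602.
y₂ = 3.602 × 0.8539 = 3.076 ft.
Tailwater y_tw = 3.841 ft: y_tw > y₂, so the jump is submerged.

y₂ = 3.076 ft; the jump is submerged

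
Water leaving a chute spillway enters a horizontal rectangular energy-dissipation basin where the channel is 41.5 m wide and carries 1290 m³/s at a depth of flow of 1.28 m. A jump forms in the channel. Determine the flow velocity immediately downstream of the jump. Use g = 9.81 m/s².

V₂ = 2.64 m/s

q = Q/b = 1290/41.5 = 31.1 m²/s; V₁ = q/y₁ = 24.3 m/s. Fr₁ = V₁/√(g·y₁) = 6.85.
Bélanger equation: y₂/y₁ = ½[√(1 + 8Fr₁²) − 1] = ½[√376.7 − 1] = 9.20.
y₂ = 9.20 × 1.28 = 11.8 m.
V₂ = q/y₂ = 31.1/11.8 = 2.64 m/s.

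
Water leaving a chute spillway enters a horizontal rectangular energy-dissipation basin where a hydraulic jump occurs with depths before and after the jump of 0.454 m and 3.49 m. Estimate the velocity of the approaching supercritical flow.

For a rectangular channel the momentum equation gives q² = ½·g·y₁·y₂·(y₁ + y₂) = ½×9.81×0.454×3.49×3.94 = 30.7.
q = √30.7 = 5.54 m²/s.
V₁ = q/y₁ = 5.54/0.454 = 12.2 m/s.

V₁ = 12.2 m/s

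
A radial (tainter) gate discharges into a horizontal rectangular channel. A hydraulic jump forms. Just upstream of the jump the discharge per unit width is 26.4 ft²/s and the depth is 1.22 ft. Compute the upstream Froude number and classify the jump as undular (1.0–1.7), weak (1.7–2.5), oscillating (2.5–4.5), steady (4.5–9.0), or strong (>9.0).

Fr₁ = 3.45; oscillating jump

V₁ = q/y₁ = 26.4/1.22 = 21.6 ft/s. Fr₁ = V₁/√(g·y₁) = 21.6/√(32.2×1.22) = 3.45.
Fr₁ = 3.45 lies in the oscillating range.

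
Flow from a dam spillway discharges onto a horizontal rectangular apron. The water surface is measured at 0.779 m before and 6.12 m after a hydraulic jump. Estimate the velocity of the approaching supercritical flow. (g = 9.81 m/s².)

For a rectangular channel the momentum equation gives q² = ½·g·y₁·y₂·(y₁ + y₂) = ½×9.81×0.779×6.12×6.90 = 161.
q = √161 = 12.7 m²/s.
V₁ = q/y₁ = 12.7/0.779 = 16.3 m/s.

V₁ = 16.3 m/s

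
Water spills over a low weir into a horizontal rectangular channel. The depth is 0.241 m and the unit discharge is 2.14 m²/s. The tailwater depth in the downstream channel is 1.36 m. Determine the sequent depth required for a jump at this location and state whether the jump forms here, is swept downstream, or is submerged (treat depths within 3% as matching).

y₂ = 1.85 m; the jump is swept downstream

V₁ = q/y₁ = 2.14/0.241 = 8.88 m/s. Fr₁ = V₁/√(g·y₁) = 8.88/√(9.81×0.241) = 5.78.
Bélanger equation: y₂/y₁ = ½[√(1 + 8Fr₁²) − 1] = ½[√267.8 − 1] = 7.68.
y₂ = 7.68 × 0.241 = 1.85 m.
Tailwater y_tw = 1.36 m: y_tw < y₂, so the jump is swept downstream.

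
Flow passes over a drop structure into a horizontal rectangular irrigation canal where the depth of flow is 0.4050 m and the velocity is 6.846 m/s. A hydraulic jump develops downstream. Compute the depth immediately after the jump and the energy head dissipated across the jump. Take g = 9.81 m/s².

Fr₁ = V₁/√(g·y₁) = 6.846/√(9.81×0.4050) = 3.435.
Conjugate-depth relation: y₂/y₁ = ½[√(1 + 8Fr₁²) − 1] = ½[√95.371 − 1] = 4.383.
y₂ = 4.383 × 0.4050 = 1.775 m.
q = V₁·y₁ = 6.846 × 0.4050 = 2.773 m²/s. V₂ = q/y₂ = 2.773/1.775 = 1.562 m/s. E₁ = y₁ + V₁²/2g = 2.794 m; E₂ = y₂ + V₂²/2g = 1.899 m. ΔE = E₁ − E₂ = 0.8943 m.

y₂ = 1.775 m; ΔE = 0.8943 m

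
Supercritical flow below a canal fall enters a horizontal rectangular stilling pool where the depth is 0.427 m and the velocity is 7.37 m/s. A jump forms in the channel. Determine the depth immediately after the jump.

Fr₁ = V₁/√(g·y₁) = 7.37/√(9.81×0.427) = 3.60.
Sequent-depth ratio: y₂/y₁ = ½[√(1 + 8Fr₁²) − 1] = ½[√104.7 − 1] = 4.62.
y₂ = 4.62 × 0.427 = 1.97 m.

y₂ = 1.97 m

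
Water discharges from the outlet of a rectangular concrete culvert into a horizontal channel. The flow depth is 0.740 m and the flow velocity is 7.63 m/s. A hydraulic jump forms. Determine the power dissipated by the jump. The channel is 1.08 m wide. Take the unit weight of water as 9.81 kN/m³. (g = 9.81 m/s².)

Fr₁ = V₁/√(g·y₁) = 7.63/√(9.81×0.740) = 2.83.
Sequent-depth ratio: y₂/y₁ = ½[√(1 + 8Fr₁²) − 1] = ½[√65.16 − 1] = 3.54.
y₂ = 3.54 × 0.740 = 2.62 m.
Head loss: ΔE = (y₂ − y₁)³/(4y₁y₂) = (2.62 − 0.740)³/(4×0.740×2.62) = 6.61/7.75 = 0.853 m.
q = V₁·y₁ = 7.63 × 0.740 = 5.65 m²/s. Q = q·b = 5.65 × 1.08 = 6.10 m³/s. P = γ·Q·ΔE = 9.81 × 6.10 × 0.853 = 51.0 kW.

P = 51.0 kW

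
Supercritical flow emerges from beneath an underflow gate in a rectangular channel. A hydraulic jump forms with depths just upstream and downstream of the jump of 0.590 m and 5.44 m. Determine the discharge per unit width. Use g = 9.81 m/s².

For a rectangular channel the momentum equation gives q² = ½·g·y₁·y₂·(y₁ + y₂) = ½×9.81×0.590×5.44×6.03 = 94.9.
q = √94.9 = 9.74 m²/s.

q = 9.74 m²/s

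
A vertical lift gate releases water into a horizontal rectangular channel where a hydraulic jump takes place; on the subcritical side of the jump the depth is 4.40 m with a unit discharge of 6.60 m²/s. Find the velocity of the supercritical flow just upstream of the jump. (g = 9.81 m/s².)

V₂ = q/y₂ = 6.60/4.40 = 1.50 m/s; Fr₂ = V₂/√(g·y₂) = 0.228.
Since the conjugate-depth ratio holds either way, y₁/y₂ = ½[√(1 + 8Fr₂²) − 1] = ½[√1.417 − 1] = 0.0952.
y₁ = 0.0952 × 4.40 = 0.419 m.
V₁ = q/y₁ = 6.60/0.419 = 15.8 m/s.

V₁ = 15.8 m/s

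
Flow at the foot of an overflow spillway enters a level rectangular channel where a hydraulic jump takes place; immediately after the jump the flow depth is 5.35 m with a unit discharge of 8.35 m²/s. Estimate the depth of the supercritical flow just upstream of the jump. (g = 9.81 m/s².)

V₂ = q/y₂ = 8.35/5.35 = 1.56 m/s; Fr₂ = V₂/√(g·y₂) = 0.215.
Applying the sequent-depth relation in reverse, y₁/y₂ = ½[√(1 + 8Fr₂²) − 1] = ½[√1.371 − 1] = 0.0855.
y₁ = 0.0855 × 5.35 = 0.457 m.

y₁ = 0.457 m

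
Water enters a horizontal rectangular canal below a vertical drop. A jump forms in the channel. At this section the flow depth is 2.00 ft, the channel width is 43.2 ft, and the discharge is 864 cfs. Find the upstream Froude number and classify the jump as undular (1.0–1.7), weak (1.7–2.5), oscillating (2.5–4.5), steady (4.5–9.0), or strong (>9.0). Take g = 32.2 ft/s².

q = Q/b = 864/43.2 = 20.0 ft²/s; V₁ = q/y₁ = 10.0 ft/s. Fr₁ = V₁/√(g·y₁) = 1.25.
Fr₁ = 1.25 lies in the undular range.

Fr₁ = 1.25; undular jump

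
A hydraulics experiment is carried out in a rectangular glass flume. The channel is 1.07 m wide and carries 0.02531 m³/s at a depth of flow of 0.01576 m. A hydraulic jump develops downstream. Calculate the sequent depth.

y₂ = 0.07756 m

q = Q/b = 0.02531/1.07 = 0.02365 m²/s; V₁ = q/y₁ = 1.501 m/s. Fr₁ = V₁/√(g·y₁) = 3.817.
Sequent-depth ratio: y₂/y₁ = ½[√(1 + 8Fr₁²) − 1] = ½[√117.57 − 1] = 4.921.
y₂ = 4.921 × 0.01576 = 0.07756 m.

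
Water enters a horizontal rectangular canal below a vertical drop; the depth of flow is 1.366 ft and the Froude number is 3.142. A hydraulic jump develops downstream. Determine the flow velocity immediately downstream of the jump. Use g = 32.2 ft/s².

V₂ = 5.247 ft/s

Fr₁ = 3.142 (given).
Sequent-depth ratio: y₂/y₁ = ½[√(1 + 8Fr₁²) − 1] = ½[√79.977 − 1] = 3.972.
y₂ = 3.972 × 1.366 = 5.425 ft.
V₁ = Fr₁·√(g·y₁) = 3.142×√(32.2×1.366) = 20.84 ft/s; q = V₁·y₁ = 28.46 ft²/s.
V₂ = q/y₂ = 28.46/5.425 = 5.247 ft/s.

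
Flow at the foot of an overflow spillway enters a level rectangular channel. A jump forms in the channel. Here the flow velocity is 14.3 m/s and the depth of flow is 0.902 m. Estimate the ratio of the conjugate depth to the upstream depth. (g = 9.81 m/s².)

Fr₁ = V₁/√(g·y₁) = 14.3/√(9.81×0.902) = 4.81.
Conjugate-depth relation: y₂/y₁ = ½[√(1 + 8Fr₁²) − 1] = ½[√185.9 − 1] = 6.32.

y₂/y₁ = 6.32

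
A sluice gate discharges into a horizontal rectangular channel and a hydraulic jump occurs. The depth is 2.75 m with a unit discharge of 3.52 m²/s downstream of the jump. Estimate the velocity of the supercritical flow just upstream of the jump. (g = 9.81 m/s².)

V₁ = 11.7 m/s

V₂ = q/y₂ = 3.52/2.75 = 1.28 m/s; Fr₂ = V₂/√(g·y₂) = 0.246.
From the momentum equation (using Fr₂), y₁/y₂ = ½[√(1 + 8Fr₂²) − 1] = ½[√1.486 − 1] = 0.109.
y₁ = 0.109 × 2.75 = 0.301 m.
V₁ = q/y₁ = 3.52/0.301 = 11.7 m/s.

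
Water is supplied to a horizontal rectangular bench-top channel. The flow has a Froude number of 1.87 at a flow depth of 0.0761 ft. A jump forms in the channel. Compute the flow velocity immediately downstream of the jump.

Fr₁ = 1.87 (given).
Conjugate-depth relation: y₂/y₁ = ½[√(1 + 8Fr₁²) − 1] = ½[√28.98 − 1] = 2.19.
y₂ = 2.19 × 0.0761 = 0.167 ft.
V₁ = Fr₁·√(g·y₁) = 1.87×√(32.2×0.0761) = 2.93 ft/s; q = V₁·y₁ = 0.223 ft²/s.
V₂ = q/y₂ = 0.223/0.167 = 1.34 ft/s.

V₂ = 1.34 ft/s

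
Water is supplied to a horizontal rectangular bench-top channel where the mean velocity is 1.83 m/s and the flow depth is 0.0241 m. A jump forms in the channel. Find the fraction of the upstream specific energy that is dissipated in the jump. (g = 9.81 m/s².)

ΔE/E₁ = 0.363 (36.3%)

Fr₁ = V₁/√(g·y₁) = 1.83/√(9.81×0.0241) = 3.76.
From the momentum equation for a rectangular channel, y₂/y₁ = ½[√(1 + 8Fr₁²) − 1] = ½[√114.3 − 1] = 4.85.
y₂ = 4.85 × 0.0241 = 0.117 m.
E₁ = y₁ + V₁²/2g = 0.195 m. ΔE = (y₂ − y₁)³/(4y₁y₂) = 0.0707 m. ΔE/E₁ = 0.0707/0.195 = 0.363.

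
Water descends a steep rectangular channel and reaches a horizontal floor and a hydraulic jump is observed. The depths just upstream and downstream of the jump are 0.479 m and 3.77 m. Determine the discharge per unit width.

q = 6.13 m²/s

For a rectangular channel the momentum equation gives q² = ½·g·y₁·y₂·(y₁ + y₂) = ½×9.81×0.479×3.77×4.25 = 37.6.
q = √37.6 = 6.13 m²/s.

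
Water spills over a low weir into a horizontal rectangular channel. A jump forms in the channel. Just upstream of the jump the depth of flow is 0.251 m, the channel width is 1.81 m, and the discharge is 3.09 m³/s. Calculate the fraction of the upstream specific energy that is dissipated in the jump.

ΔE/E₁ = 0.428 (42.8%)

q = Q/b = 3.09/1.81 = 1.71 m²/s; V₁ = q/y₁ = 6.80 m/s. Fr₁ = V₁/√(g·y₁) = 4.33.
Bélanger equation: y₂/y₁ = ½[√(1 + 8Fr₁²) − 1] = ½[√151.3 − 1] = 5.65.
y₂ = 5.65 × 0.251 = 1.42 m.
E₁ = y₁ + V₁²/2g = 2.61 m. ΔE = (y₂ − y₁)³/(4y₁y₂) = 1.12 m. ΔE/E₁ = 1.12/2.61 = 0.428.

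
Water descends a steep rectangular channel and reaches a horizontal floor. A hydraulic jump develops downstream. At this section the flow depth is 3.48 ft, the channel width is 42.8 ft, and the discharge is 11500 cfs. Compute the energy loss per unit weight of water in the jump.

q = Q/b = 11500/42.8 = 269 ft²/s; V₁ = q/y₁ = 77.2 ft/s. Fr₁ = V₁/√(g·y₁) = 7.29.
Conjugate-depth relation: y₂/y₁ = ½[√(1 + 8Fr₁²) − 1] = ½[√426.6 − 1] = 9.83.
y₂ = 9.83 × 3.48 = 34.2 ft.
Head loss: ΔE = (y₂ − y₁)³/(4y₁y₂) = (34.2 − 3.48)³/(4×3.48×34.2) = 28987/476 = 60.9 ft.

ΔE = 60.9 ft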